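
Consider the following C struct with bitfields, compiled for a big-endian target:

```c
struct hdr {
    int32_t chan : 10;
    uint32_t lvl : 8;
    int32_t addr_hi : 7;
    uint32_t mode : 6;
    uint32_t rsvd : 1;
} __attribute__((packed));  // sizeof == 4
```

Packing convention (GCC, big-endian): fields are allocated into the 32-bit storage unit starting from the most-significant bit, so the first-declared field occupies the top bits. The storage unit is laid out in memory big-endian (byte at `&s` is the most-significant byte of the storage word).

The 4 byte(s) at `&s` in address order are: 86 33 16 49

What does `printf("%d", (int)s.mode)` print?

36

[0]=0x86 [1]=0x33 [2]=0x16 [3]=0x49 (big-endian) → word 0x86331649
chan:10 @ bit 22 → (0x86331649>>22)&0x3ff = 0x218
lvl:8 @ bit 14 → (0x86331649>>14)&0xff = 0xcc
addr_hi:7 @ bit 7 → (0x86331649>>7)&0x7f = 0x2c
mode:6 @ bit 1 → (0x86331649>>1)&0x3f = 0x24  ←
rsvd:1 @ bit 0 → (0x86331649>>0)&0x1 = 0x1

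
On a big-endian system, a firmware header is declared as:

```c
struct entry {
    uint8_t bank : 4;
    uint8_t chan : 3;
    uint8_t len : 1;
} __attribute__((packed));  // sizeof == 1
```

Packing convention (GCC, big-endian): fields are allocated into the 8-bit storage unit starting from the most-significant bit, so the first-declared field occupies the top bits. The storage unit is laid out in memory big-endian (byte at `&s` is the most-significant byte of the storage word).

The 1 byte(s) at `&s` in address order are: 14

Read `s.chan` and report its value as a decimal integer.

2

[0]=0x14 (big-endian) → word 0x14
bank [4+:4] = (word>>4) & 0xf = 1
chan [1+:3] = (word>>1) & 0x7 = 2  ←
len [0+:1] = (word>>0) & 0x1 = 0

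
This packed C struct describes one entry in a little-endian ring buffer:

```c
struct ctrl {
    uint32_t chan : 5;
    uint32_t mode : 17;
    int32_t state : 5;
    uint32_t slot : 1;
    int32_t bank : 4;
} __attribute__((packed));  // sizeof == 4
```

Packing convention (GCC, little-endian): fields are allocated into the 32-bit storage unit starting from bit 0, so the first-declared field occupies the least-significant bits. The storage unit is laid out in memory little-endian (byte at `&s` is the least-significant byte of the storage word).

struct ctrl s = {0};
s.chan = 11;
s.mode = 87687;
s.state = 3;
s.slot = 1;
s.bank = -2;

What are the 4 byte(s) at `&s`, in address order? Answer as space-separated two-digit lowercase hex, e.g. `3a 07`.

chan:5 = 11 → 0xb << 0 → word 0x0000000b
mode:17 = 87687 → 0x15687 << 5 → word 0x002ad0eb
state:5 = 3 → 0x3 << 22 → word 0x00ead0eb
slot:1 = 1 → 0x1 << 27 → word 0x08ead0eb
bank:4 = -2 → 0xe << 28 → word 0xe8ead0eb
word = 0xe8ead0eb → little-endian bytes:
  [0]=0xeb  [1]=0xd0  [2]=0xea  [3]=0xe8

eb d0 ea e8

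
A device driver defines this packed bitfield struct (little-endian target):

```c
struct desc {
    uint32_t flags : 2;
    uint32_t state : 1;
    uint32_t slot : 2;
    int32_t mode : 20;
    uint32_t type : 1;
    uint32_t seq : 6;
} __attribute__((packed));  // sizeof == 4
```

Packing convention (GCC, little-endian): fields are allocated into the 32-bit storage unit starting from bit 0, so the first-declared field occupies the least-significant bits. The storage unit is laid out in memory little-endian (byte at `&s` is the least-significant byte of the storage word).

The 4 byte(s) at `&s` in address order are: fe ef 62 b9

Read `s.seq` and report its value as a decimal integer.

46

[0]=0xfe [1]=0xef [2]=0x62 [3]=0xb9 (little-endian) → word 0xb962effe
flags:2 @ bit 0 → (0xb962effe>>0)&0x3 = 0x2
state:1 @ bit 2 → (0xb962effe>>2)&0x1 = 0x1
slot:2 @ bit 3 → (0xb962effe>>3)&0x3 = 0x3
mode:20 @ bit 5 → (0xb962effe>>5)&0xfffff = 0xb177f
type:1 @ bit 25 → (0xb962effe>>25)&0x1 = 0x0
seq:6 @ bit 26 → (0xb962effe>>26)&0x3f = 0x2e  ←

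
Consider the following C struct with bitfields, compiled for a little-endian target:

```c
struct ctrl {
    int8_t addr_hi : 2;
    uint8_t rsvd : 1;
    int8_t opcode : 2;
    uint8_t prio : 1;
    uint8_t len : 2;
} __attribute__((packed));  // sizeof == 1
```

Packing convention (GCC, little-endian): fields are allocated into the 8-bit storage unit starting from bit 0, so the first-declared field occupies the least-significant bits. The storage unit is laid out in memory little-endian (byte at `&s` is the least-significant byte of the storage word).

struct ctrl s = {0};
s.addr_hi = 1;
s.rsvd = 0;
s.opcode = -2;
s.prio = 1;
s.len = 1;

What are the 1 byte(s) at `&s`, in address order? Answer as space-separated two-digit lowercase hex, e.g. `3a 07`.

addr_hi (2b) val=1 bits=0x1 at bit 0: 0x01
rsvd (1b) val=0 bits=0x0 at bit 2: 0x01
opcode (2b) val=-2 bits=0x2 at bit 3: 0x11
prio (1b) val=1 bits=0x1 at bit 5: 0x31
len (2b) val=1 bits=0x1 at bit 6: 0x71
word = 0x71 → little-endian bytes:
  [0]=0x71

71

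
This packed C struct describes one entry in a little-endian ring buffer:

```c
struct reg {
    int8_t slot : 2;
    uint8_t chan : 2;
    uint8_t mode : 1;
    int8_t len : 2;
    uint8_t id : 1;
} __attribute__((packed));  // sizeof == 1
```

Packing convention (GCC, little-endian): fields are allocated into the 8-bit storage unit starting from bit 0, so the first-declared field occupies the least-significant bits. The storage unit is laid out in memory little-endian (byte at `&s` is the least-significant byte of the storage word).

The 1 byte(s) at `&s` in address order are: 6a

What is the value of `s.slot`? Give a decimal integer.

[0]=0x6a (little-endian) → word 0x6a
slot [0+:2] = (word>>0) & 0x3 = 2  ←
chan [2+:2] = (word>>2) & 0x3 = 2
mode [4+:1] = (word>>4) & 0x1 = 0
len [5+:2] = (word>>5) & 0x3 = 3
id [7+:1] = (word>>7) & 0x1 = 0
slot signed 2b, MSB=1: 2 - 4 = -2

-2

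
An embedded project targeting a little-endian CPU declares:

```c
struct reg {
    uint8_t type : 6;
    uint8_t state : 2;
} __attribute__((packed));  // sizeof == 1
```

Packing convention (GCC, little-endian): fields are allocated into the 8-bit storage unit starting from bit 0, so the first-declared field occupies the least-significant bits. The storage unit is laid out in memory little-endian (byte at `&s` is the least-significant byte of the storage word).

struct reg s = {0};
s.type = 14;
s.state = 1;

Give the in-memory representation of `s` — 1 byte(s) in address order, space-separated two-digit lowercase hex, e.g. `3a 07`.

[0+:6] type=14 & 0x3f = 0xe; word=0x0e
[6+:2] state=1 & 0x3 = 0x1; word=0x4e
word = 0x4e → little-endian bytes:
  [0]=0x4e

4e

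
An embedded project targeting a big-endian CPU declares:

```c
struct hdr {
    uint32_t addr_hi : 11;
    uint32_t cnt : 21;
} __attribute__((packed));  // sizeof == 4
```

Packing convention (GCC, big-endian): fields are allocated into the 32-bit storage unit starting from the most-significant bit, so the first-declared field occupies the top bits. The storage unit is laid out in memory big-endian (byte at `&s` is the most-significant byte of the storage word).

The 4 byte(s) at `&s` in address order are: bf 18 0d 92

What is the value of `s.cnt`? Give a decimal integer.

1576338

[0]=0xbf [1]=0x18 [2]=0x0d [3]=0x92 (big-endian) → word 0xbf180d92
addr_hi [21+:11] = (word>>21) & 0x7ff = 1528
cnt [0+:21] = (word>>0) & 0x1fffff = 1576338  ←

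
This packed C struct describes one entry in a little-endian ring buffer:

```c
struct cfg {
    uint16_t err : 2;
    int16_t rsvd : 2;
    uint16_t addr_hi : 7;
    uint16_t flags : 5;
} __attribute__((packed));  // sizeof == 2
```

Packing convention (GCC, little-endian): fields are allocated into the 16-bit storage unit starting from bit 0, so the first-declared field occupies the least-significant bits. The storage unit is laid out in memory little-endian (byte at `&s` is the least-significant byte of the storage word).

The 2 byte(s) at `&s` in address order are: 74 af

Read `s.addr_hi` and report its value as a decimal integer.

119

[0]=0x74 [1]=0xaf (little-endian) → word 0xaf74
err:2 @ bit 0 → (0xaf74>>0)&0x3 = 0x0
rsvd:2 @ bit 2 → (0xaf74>>2)&0x3 = 0x1
addr_hi:7 @ bit 4 → (0xaf74>>4)&0x7f = 0x77  ←
flags:5 @ bit 11 → (0xaf74>>11)&0x1f = 0x15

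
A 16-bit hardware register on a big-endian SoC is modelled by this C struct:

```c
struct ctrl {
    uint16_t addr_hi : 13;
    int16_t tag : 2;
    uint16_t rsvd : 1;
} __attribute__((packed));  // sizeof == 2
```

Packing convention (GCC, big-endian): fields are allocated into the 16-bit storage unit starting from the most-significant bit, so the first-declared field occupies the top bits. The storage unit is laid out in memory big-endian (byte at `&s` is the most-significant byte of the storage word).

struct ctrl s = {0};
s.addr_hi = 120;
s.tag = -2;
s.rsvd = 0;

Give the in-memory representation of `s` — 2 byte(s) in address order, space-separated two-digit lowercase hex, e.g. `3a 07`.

addr_hi:13 = 120 → 0x78 << 3 → word 0x03c0
tag:2 = -2 → 0x2 << 1 → word 0x03c4
rsvd:1 = 0 → 0x0 << 0 → word 0x03c4
word = 0x03c4 → big-endian bytes:
  [0]=0x03  [1]=0xc4

03 c4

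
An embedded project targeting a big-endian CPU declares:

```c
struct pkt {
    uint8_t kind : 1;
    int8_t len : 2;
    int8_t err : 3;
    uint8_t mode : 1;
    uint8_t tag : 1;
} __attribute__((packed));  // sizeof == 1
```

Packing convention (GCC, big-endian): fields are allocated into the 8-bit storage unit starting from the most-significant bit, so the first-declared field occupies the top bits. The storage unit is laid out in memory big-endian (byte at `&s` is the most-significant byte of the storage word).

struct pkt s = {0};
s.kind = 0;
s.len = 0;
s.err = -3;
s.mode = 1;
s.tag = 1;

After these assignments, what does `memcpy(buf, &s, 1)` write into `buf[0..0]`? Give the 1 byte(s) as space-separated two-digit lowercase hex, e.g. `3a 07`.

kind (1b) val=0 bits=0x0 at bit 7: 0x00
len (2b) val=0 bits=0x0 at bit 5: 0x00
err (3b) val=-3 bits=0x5 at bit 2: 0x14
mode (1b) val=1 bits=0x1 at bit 1: 0x16
tag (1b) val=1 bits=0x1 at bit 0: 0x17
word = 0x17 → big-endian bytes:
  [0]=0x17

17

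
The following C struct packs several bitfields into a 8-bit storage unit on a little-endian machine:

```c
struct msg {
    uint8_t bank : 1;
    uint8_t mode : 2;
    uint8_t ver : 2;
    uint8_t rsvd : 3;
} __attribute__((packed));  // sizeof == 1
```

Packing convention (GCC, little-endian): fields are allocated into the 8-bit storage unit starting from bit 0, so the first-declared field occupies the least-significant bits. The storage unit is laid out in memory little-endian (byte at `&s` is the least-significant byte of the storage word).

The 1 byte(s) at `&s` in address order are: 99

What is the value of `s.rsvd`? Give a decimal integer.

[0]=0x99 (little-endian) → word 0x99
bank:1 @ bit 0 → (0x99>>0)&0x1 = 0x1
mode:2 @ bit 1 → (0x99>>1)&0x3 = 0x0
ver:2 @ bit 3 → (0x99>>3)&0x3 = 0x3
rsvd:3 @ bit 5 → (0x99>>5)&0x7 = 0x4  ←

4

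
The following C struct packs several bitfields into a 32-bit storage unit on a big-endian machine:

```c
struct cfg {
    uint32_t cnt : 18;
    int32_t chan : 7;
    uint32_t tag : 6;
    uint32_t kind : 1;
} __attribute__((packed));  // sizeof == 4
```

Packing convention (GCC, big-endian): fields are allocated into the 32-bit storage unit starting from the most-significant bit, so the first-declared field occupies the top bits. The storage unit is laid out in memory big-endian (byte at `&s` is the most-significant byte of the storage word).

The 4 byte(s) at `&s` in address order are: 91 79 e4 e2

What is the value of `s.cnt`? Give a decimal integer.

148967

[0]=0x91 [1]=0x79 [2]=0xe4 [3]=0xe2 (big-endian) → word 0x9179e4e2
cnt:18 @ bit 14 → (0x9179e4e2>>14)&0x3ffff = 0x245e7  ←
chan:7 @ bit 7 → (0x9179e4e2>>7)&0x7f = 0x49
tag:6 @ bit 1 → (0x9179e4e2>>1)&0x3f = 0x31
kind:1 @ bit 0 → (0x9179e4e2>>0)&0x1 = 0x0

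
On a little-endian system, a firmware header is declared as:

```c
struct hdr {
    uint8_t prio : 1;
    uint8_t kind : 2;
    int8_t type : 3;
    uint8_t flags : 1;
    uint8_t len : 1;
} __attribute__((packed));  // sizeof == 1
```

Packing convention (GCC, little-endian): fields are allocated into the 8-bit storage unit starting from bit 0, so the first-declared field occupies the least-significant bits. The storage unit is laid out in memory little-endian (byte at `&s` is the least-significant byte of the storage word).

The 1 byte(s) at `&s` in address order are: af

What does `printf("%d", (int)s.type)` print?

[0]=0xaf (little-endian) → word 0xaf
prio:1 @ bit 0 → (0xaf>>0)&0x1 = 0x1
kind:2 @ bit 1 → (0xaf>>1)&0x3 = 0x3
type:3 @ bit 3 → (0xaf>>3)&0x7 = 0x5  ←
flags:1 @ bit 6 → (0xaf>>6)&0x1 = 0x0
len:1 @ bit 7 → (0xaf>>7)&0x1 = 0x1
type signed 3b, MSB=1: 5 - 8 = -3

-3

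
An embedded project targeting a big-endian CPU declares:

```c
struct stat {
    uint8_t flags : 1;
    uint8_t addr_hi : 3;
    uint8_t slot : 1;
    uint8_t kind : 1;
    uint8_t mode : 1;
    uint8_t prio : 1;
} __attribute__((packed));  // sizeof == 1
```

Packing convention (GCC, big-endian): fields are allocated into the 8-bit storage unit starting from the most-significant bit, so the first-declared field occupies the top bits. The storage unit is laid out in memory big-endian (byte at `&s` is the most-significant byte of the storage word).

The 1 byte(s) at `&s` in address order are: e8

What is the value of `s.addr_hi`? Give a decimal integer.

6

[0]=0xe8 (big-endian) → word 0xe8
flags:1 @ bit 7 → (0xe8>>7)&0x1 = 0x1
addr_hi:3 @ bit 4 → (0xe8>>4)&0x7 = 0x6  ←
slot:1 @ bit 3 → (0xe8>>3)&0x1 = 0x1
kind:1 @ bit 2 → (0xe8>>2)&0x1 = 0x0
mode:1 @ bit 1 → (0xe8>>1)&0x1 = 0x0
prio:1 @ bit 0 → (0xe8>>0)&0x1 = 0x0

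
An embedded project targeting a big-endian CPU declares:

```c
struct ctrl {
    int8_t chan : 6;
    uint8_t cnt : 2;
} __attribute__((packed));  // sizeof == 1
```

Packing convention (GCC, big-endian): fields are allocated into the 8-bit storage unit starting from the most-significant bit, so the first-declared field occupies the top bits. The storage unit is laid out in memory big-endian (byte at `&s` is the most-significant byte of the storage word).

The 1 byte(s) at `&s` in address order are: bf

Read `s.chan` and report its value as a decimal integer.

[0]=0xbf (big-endian) → word 0xbf
chan:6 @ bit 2 → (0xbf>>2)&0x3f = 0x2f  ←
cnt:2 @ bit 0 → (0xbf>>0)&0x3 = 0x3
chan signed 6b, MSB=1: 47 - 64 = -17

-17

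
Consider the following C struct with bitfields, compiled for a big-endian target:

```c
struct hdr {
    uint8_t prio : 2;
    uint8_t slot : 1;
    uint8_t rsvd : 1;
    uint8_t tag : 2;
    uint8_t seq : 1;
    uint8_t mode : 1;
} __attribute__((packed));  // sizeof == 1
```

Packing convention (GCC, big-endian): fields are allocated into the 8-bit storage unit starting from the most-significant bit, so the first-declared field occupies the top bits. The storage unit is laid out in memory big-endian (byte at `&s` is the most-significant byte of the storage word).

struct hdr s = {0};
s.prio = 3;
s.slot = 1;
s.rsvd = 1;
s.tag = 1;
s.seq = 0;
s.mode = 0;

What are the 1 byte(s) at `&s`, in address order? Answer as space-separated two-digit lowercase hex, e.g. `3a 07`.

prio:2 = 3 → 0x3 << 6 → word 0xc0
slot:1 = 1 → 0x1 << 5 → word 0xe0
rsvd:1 = 1 → 0x1 << 4 → word 0xf0
tag:2 = 1 → 0x1 << 2 → word 0xf4
seq:1 = 0 → 0x0 << 1 → word 0xf4
mode:1 = 0 → 0x0 << 0 → word 0xf4
word = 0xf4 → big-endian bytes:
  [0]=0xf4

f4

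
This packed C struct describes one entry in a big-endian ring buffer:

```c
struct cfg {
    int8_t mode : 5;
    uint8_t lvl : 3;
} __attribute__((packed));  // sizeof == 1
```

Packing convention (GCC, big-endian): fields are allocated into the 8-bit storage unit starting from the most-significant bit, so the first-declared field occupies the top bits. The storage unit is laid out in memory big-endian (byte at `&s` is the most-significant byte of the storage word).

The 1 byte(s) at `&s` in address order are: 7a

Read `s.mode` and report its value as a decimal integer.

15

[0]=0x7a (big-endian) → word 0x7a
mode:5 @ bit 3 → (0x7a>>3)&0x1f = 0xf  ←
lvl:3 @ bit 0 → (0x7a>>0)&0x7 = 0x2
mode signed 5b, MSB=0: value = 15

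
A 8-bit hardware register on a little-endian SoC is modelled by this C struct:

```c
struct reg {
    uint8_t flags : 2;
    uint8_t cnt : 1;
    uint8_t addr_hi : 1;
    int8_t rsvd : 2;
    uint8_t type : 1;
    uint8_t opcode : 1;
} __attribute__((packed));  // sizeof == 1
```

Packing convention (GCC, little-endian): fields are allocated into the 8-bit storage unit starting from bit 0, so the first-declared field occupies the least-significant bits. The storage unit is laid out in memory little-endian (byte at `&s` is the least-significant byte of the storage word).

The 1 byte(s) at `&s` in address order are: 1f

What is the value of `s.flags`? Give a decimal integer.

[0]=0x1f (little-endian) → word 0x1f
flags [0+:2] = (word>>0) & 0x3 = 3  ←
cnt [2+:1] = (word>>2) & 0x1 = 1
addr_hi [3+:1] = (word>>3) & 0x1 = 1
rsvd [4+:2] = (word>>4) & 0x3 = 1
type [6+:1] = (word>>6) & 0x1 = 0
opcode [7+:1] = (word>>7) & 0x1 = 0

3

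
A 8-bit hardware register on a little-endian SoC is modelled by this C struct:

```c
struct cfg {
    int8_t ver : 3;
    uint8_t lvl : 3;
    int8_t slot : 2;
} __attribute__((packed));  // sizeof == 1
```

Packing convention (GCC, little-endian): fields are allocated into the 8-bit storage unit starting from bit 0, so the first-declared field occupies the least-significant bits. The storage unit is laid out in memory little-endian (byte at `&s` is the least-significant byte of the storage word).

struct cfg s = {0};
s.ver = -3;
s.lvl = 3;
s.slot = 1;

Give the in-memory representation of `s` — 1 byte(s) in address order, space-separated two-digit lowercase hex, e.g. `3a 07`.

[0+:3] ver=-3 & 0x7 = 0x5; word=0x05
[3+:3] lvl=3 & 0x7 = 0x3; word=0x1d
[6+:2] slot=1 & 0x3 = 0x1; word=0x5d
word = 0x5d → little-endian bytes:
  [0]=0x5d

5d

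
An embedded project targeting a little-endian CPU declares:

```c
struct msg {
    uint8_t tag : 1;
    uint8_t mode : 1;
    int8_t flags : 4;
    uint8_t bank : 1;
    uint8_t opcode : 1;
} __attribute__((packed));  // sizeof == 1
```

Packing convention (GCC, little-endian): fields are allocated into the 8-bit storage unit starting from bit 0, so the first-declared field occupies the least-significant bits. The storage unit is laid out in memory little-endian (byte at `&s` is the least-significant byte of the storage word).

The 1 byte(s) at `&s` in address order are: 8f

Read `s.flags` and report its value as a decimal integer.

3

[0]=0x8f (little-endian) → word 0x8f
tag:1 @ bit 0 → (0x8f>>0)&0x1 = 0x1
mode:1 @ bit 1 → (0x8f>>1)&0x1 = 0x1
flags:4 @ bit 2 → (0x8f>>2)&0xf = 0x3  ←
bank:1 @ bit 6 → (0x8f>>6)&0x1 = 0x0
opcode:1 @ bit 7 → (0x8f>>7)&0x1 = 0x1
flags signed 4b, MSB=0: value = 3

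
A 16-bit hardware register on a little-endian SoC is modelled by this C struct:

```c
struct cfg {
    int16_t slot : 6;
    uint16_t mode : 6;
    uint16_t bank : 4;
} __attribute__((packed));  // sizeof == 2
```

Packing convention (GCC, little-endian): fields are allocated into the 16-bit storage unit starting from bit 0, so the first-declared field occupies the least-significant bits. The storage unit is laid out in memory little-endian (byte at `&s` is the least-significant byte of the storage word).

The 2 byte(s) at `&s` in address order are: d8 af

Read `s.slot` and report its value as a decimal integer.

24

[0]=0xd8 [1]=0xaf (little-endian) → word 0xafd8
slot:6 @ bit 0 → (0xafd8>>0)&0x3f = 0x18  ←
mode:6 @ bit 6 → (0xafd8>>6)&0x3f = 0x3f
bank:4 @ bit 12 → (0xafd8>>12)&0xf = 0xa
slot signed 6b, MSB=0: value = 24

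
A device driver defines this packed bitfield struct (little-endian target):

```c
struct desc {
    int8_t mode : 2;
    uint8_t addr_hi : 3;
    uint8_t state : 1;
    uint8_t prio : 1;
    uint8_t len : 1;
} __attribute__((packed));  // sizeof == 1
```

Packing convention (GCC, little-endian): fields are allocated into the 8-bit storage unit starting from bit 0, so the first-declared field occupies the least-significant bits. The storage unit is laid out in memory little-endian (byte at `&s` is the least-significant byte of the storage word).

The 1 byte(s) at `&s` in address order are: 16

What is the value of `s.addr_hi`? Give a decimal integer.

5

[0]=0x16 (little-endian) → word 0x16
mode:2 @ bit 0 → (0x16>>0)&0x3 = 0x2
addr_hi:3 @ bit 2 → (0x16>>2)&0x7 = 0x5  ←
state:1 @ bit 5 → (0x16>>5)&0x1 = 0x0
prio:1 @ bit 6 → (0x16>>6)&0x1 = 0x0
len:1 @ bit 7 → (0x16>>7)&0x1 = 0x0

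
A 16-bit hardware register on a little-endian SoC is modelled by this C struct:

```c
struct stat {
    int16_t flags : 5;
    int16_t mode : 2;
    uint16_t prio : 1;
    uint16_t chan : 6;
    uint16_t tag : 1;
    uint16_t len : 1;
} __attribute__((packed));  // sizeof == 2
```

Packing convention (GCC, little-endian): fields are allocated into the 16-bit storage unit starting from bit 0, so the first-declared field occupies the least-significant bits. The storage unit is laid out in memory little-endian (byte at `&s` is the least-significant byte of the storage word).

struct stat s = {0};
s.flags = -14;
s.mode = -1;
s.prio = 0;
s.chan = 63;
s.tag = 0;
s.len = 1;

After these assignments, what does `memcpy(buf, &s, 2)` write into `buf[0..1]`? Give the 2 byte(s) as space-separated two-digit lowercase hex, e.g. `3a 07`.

72 bf

flags:5 = -14 → 0x12 << 0 → word 0x0012
mode:2 = -1 → 0x3 << 5 → word 0x0072
prio:1 = 0 → 0x0 << 7 → word 0x0072
chan:6 = 63 → 0x3f << 8 → word 0x3f72
tag:1 = 0 → 0x0 << 14 → word 0x3f72
len:1 = 1 → 0x1 << 15 → word 0xbf72
word = 0xbf72 → little-endian bytes:
  [0]=0x72  [1]=0xbf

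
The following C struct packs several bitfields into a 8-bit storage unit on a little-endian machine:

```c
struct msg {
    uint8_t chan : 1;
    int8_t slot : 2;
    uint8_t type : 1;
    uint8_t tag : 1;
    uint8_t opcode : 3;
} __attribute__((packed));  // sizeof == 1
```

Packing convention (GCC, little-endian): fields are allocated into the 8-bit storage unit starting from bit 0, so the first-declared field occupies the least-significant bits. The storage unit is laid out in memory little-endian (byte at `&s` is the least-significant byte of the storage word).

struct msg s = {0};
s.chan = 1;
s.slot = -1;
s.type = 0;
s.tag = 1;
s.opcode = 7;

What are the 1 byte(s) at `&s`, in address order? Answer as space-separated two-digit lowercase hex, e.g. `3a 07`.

[0+:1] chan=1 & 0x1 = 0x1; word=0x01
[1+:2] slot=-1 & 0x3 = 0x3; word=0x07
[3+:1] type=0 & 0x1 = 0x0; word=0x07
[4+:1] tag=1 & 0x1 = 0x1; word=0x17
[5+:3] opcode=7 & 0x7 = 0x7; word=0xf7
word = 0xf7 → little-endian bytes:
  [0]=0xf7

f7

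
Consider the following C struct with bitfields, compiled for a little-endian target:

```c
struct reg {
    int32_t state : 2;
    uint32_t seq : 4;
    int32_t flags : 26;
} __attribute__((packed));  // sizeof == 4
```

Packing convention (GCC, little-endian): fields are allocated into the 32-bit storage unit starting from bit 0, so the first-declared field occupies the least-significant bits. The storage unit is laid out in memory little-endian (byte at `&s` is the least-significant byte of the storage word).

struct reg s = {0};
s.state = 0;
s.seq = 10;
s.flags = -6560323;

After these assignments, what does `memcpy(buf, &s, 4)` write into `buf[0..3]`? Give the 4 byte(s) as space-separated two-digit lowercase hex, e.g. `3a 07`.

state:2 = 0 → 0x0 << 0 → word 0x00000000
seq:4 = 10 → 0xa << 2 → word 0x00000028
flags:26 = -6560323 → 0x39be5bd << 6 → word 0xe6f96f68
word = 0xe6f96f68 → little-endian bytes:
  [0]=0x68  [1]=0x6f  [2]=0xf9  [3]=0xe6

68 6f f9 e6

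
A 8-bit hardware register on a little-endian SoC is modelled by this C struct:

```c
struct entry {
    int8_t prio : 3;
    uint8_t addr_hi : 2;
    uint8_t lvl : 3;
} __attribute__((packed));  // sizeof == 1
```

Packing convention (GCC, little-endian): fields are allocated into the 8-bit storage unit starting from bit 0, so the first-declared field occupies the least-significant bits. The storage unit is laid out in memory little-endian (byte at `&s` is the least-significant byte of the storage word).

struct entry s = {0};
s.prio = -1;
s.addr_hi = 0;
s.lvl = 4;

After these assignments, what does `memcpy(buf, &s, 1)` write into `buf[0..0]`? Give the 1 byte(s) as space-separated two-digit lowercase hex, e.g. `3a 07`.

prio (3b) val=-1 bits=0x7 at bit 0: 0x07
addr_hi (2b) val=0 bits=0x0 at bit 3: 0x07
lvl (3b) val=4 bits=0x4 at bit 5: 0x87
word = 0x87 → little-endian bytes:
  [0]=0x87

87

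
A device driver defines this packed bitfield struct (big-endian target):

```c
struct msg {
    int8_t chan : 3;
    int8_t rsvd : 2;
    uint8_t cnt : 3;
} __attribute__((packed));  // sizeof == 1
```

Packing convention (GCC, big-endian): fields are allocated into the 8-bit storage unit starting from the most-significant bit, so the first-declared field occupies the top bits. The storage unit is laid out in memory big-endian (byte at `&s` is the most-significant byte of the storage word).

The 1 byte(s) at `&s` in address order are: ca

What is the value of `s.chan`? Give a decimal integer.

-2

[0]=0xca (big-endian) → word 0xca
chan [5+:3] = (word>>5) & 0x7 = 6  ←
rsvd [3+:2] = (word>>3) & 0x3 = 1
cnt [0+:3] = (word>>0) & 0x7 = 2
chan signed 3b, MSB=1: 6 - 8 = -2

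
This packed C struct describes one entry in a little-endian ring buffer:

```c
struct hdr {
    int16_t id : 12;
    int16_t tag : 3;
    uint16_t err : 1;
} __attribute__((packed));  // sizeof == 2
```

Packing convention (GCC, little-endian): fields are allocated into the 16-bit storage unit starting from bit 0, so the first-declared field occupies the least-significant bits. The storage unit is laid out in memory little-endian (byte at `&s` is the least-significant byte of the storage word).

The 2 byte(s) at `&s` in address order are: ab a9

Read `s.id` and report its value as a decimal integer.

[0]=0xab [1]=0xa9 (little-endian) → word 0xa9ab
id [0+:12] = (word>>0) & 0xfff = 2475  ←
tag [12+:3] = (word>>12) & 0x7 = 2
err [15+:1] = (word>>15) & 0x1 = 1
id signed 12b, MSB=1: 2475 - 4096 = -1621

-1621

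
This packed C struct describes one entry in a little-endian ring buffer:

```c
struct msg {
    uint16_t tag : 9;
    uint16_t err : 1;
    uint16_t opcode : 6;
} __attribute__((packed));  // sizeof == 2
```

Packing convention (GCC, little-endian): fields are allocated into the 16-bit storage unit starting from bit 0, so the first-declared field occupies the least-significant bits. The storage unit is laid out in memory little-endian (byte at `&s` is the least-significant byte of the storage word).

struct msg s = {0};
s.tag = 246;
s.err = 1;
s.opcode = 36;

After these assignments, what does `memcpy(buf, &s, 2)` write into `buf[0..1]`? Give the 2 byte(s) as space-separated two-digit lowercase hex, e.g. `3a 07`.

f6 92

[0+:9] tag=246 & 0x1ff = 0xf6; word=0x00f6
[9+:1] err=1 & 0x1 = 0x1; word=0x02f6
[10+:6] opcode=36 & 0x3f = 0x24; word=0x92f6
word = 0x92f6 → little-endian bytes:
  [0]=0xf6  [1]=0x92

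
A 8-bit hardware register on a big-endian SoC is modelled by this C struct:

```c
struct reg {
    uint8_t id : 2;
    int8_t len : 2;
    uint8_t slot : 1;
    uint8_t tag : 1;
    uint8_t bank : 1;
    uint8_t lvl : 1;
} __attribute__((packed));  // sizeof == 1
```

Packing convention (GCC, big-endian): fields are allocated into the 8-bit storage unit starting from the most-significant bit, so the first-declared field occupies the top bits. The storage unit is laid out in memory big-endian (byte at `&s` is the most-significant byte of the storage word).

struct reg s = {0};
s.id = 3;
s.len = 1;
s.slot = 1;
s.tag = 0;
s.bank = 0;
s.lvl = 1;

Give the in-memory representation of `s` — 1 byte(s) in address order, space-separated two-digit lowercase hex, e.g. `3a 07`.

[6+:2] id=3 & 0x3 = 0x3; word=0xc0
[4+:2] len=1 & 0x3 = 0x1; word=0xd0
[3+:1] slot=1 & 0x1 = 0x1; word=0xd8
[2+:1] tag=0 & 0x1 = 0x0; word=0xd8
[1+:1] bank=0 & 0x1 = 0x0; word=0xd8
[0+:1] lvl=1 & 0x1 = 0x1; word=0xd9
word = 0xd9 → big-endian bytes:
  [0]=0xd9

d9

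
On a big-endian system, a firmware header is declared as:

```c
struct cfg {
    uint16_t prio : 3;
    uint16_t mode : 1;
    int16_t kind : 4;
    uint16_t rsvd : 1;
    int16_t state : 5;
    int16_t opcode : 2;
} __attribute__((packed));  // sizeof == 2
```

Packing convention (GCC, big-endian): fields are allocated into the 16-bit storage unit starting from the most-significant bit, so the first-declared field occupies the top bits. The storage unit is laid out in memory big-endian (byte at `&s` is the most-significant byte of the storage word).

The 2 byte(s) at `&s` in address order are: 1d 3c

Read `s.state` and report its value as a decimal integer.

[0]=0x1d [1]=0x3c (big-endian) → word 0x1d3c
prio:3 @ bit 13 → (0x1d3c>>13)&0x7 = 0x0
mode:1 @ bit 12 → (0x1d3c>>12)&0x1 = 0x1
kind:4 @ bit 8 → (0x1d3c>>8)&0xf = 0xd
rsvd:1 @ bit 7 → (0x1d3c>>7)&0x1 = 0x0
state:5 @ bit 2 → (0x1d3c>>2)&0x1f = 0xf  ←
opcode:2 @ bit 0 → (0x1d3c>>0)&0x3 = 0x0
state signed 5b, MSB=0: value = 15

15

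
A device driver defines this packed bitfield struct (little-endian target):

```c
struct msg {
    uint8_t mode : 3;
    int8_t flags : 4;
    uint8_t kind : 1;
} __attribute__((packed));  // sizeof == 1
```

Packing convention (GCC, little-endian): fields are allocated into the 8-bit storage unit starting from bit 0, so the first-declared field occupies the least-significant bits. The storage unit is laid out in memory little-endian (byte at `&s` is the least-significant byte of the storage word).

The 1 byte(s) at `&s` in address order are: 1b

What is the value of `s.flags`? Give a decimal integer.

3

[0]=0x1b (little-endian) → word 0x1b
mode:3 @ bit 0 → (0x1b>>0)&0x7 = 0x3
flags:4 @ bit 3 → (0x1b>>3)&0xf = 0x3  ←
kind:1 @ bit 7 → (0x1b>>7)&0x1 = 0x0
flags signed 4b, MSB=0: value = 3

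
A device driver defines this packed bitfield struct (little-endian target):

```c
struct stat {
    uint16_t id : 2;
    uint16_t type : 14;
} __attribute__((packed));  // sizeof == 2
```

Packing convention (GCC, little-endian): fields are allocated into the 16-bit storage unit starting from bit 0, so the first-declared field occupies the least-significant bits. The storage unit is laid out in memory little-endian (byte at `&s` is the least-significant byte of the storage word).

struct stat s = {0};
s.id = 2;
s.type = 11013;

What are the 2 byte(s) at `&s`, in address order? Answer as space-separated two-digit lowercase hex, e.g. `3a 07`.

16 ac

[0+:2] id=2 & 0x3 = 0x2; word=0x0002
[2+:14] type=11013 & 0x3fff = 0x2b05; word=0xac16
word = 0xac16 → little-endian bytes:
  [0]=0x16  [1]=0xac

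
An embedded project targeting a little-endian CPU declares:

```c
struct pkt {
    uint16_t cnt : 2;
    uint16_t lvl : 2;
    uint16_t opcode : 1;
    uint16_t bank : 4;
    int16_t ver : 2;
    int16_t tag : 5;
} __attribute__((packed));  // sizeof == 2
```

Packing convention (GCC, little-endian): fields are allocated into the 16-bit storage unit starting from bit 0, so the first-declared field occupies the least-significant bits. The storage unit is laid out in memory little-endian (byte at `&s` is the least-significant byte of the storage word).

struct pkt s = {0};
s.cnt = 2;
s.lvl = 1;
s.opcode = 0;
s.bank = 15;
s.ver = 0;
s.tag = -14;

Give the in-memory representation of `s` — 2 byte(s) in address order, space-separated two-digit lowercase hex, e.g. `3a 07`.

[0+:2] cnt=2 & 0x3 = 0x2; word=0x0002
[2+:2] lvl=1 & 0x3 = 0x1; word=0x0006
[4+:1] opcode=0 & 0x1 = 0x0; word=0x0006
[5+:4] bank=15 & 0xf = 0xf; word=0x01e6
[9+:2] ver=0 & 0x3 = 0x0; word=0x01e6
[11+:5] tag=-14 & 0x1f = 0x12; word=0x91e6
word = 0x91e6 → little-endian bytes:
  [0]=0xe6  [1]=0x91

e6 91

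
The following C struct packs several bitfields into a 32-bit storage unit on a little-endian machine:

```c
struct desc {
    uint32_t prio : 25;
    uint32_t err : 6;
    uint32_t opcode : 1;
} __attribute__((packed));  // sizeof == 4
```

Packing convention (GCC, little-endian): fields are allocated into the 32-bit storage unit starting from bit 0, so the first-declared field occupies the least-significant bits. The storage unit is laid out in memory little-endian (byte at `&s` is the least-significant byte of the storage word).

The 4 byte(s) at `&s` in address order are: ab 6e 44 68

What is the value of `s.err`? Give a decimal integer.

52

[0]=0xab [1]=0x6e [2]=0x44 [3]=0x68 (little-endian) → word 0x68446eab
prio:25 @ bit 0 → (0x68446eab>>0)&0x1ffffff = 0x446eab
err:6 @ bit 25 → (0x68446eab>>25)&0x3f = 0x34  ←
opcode:1 @ bit 31 → (0x68446eab>>31)&0x1 = 0x0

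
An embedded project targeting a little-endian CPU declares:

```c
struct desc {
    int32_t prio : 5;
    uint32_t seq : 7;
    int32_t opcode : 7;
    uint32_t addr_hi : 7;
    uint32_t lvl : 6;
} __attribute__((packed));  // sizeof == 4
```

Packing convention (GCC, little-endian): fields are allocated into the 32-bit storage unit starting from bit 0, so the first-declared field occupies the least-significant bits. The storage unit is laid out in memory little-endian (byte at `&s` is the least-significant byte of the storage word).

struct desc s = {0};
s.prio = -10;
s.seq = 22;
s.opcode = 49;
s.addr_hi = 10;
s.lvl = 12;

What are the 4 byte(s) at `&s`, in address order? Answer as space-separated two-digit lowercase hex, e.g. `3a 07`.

d6 12 53 30

prio:5 = -10 → 0x16 << 0 → word 0x00000016
seq:7 = 22 → 0x16 << 5 → word 0x000002d6
opcode:7 = 49 → 0x31 << 12 → word 0x000312d6
addr_hi:7 = 10 → 0xa << 19 → word 0x005312d6
lvl:6 = 12 → 0xc << 26 → word 0x305312d6
word = 0x305312d6 → little-endian bytes:
  [0]=0xd6  [1]=0x12  [2]=0x53  [3]=0x30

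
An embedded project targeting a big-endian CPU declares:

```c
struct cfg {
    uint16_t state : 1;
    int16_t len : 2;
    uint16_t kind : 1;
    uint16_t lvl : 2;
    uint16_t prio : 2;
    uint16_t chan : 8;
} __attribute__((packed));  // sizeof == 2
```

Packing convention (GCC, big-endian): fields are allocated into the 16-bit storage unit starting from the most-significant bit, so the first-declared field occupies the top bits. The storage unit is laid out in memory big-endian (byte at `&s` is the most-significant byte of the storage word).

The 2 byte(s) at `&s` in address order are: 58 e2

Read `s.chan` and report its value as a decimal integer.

[0]=0x58 [1]=0xe2 (big-endian) → word 0x58e2
state [15+:1] = (word>>15) & 0x1 = 0
len [13+:2] = (word>>13) & 0x3 = 2
kind [12+:1] = (word>>12) & 0x1 = 1
lvl [10+:2] = (word>>10) & 0x3 = 2
prio [8+:2] = (word>>8) & 0x3 = 0
chan [0+:8] = (word>>0) & 0xff = 226  ←

226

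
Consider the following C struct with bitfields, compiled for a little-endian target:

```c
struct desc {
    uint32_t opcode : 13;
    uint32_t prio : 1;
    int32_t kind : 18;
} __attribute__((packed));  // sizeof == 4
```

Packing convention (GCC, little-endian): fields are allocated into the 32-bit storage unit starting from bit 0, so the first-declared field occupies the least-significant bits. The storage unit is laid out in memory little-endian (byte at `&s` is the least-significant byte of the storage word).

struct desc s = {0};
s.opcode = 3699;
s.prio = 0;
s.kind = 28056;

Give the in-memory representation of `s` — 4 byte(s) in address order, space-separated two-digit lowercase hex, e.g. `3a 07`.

73 0e 66 1b

opcode:13 = 3699 → 0xe73 << 0 → word 0x00000e73
prio:1 = 0 → 0x0 << 13 → word 0x00000e73
kind:18 = 28056 → 0x6d98 << 14 → word 0x1b660e73
word = 0x1b660e73 → little-endian bytes:
  [0]=0x73  [1]=0x0e  [2]=0x66  [3]=0x1b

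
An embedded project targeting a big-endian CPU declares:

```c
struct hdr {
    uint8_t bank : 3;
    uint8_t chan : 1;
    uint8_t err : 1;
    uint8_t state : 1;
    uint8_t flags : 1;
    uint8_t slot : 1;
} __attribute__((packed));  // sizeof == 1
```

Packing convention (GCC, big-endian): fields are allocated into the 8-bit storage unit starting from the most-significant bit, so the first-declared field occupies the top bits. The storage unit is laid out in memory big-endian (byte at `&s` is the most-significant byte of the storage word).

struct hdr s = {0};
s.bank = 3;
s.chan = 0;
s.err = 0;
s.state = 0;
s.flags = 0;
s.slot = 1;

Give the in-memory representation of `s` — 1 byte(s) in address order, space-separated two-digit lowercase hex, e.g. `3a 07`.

61

[5+:3] bank=3 & 0x7 = 0x3; word=0x60
[4+:1] chan=0 & 0x1 = 0x0; word=0x60
[3+:1] err=0 & 0x1 = 0x0; word=0x60
[2+:1] state=0 & 0x1 = 0x0; word=0x60
[1+:1] flags=0 & 0x1 = 0x0; word=0x60
[0+:1] slot=1 & 0x1 = 0x1; word=0x61
word = 0x61 → big-endian bytes:
  [0]=0x61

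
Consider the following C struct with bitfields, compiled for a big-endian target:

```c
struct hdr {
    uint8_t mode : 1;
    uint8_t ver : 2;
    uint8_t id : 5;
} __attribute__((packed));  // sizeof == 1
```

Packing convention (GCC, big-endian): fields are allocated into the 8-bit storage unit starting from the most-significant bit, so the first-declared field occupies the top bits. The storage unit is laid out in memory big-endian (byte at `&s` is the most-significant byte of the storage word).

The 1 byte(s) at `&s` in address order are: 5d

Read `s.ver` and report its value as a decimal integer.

2

[0]=0x5d (big-endian) → word 0x5d
mode:1 @ bit 7 → (0x5d>>7)&0x1 = 0x0
ver:2 @ bit 5 → (0x5d>>5)&0x3 = 0x2  ←
id:5 @ bit 0 → (0x5d>>0)&0x1f = 0x1d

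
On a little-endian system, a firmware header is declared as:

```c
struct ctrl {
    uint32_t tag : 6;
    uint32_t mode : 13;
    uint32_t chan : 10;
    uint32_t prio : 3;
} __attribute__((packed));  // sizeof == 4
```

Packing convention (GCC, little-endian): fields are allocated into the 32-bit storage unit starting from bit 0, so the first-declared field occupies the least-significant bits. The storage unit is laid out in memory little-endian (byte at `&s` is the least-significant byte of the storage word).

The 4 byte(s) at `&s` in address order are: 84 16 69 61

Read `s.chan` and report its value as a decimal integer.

[0]=0x84 [1]=0x16 [2]=0x69 [3]=0x61 (little-endian) → word 0x61691684
tag [0+:6] = (word>>0) & 0x3f = 4
mode [6+:13] = (word>>6) & 0x1fff = 1114
chan [19+:10] = (word>>19) & 0x3ff = 45  ←
prio [29+:3] = (word>>29) & 0x7 = 3

45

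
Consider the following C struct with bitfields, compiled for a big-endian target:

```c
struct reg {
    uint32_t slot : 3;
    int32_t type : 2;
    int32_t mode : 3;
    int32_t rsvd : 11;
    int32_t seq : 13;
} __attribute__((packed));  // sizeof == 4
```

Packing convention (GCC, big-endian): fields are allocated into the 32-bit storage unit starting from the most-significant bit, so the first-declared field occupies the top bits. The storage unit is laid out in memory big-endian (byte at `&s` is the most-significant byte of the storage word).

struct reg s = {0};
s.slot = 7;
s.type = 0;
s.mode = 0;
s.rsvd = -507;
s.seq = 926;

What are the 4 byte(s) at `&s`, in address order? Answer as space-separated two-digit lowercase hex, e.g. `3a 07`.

e0 c0 a3 9e

slot (3b) val=7 bits=0x7 at bit 29: 0xe0000000
type (2b) val=0 bits=0x0 at bit 27: 0xe0000000
mode (3b) val=0 bits=0x0 at bit 24: 0xe0000000
rsvd (11b) val=-507 bits=0x605 at bit 13: 0xe0c0a000
seq (13b) val=926 bits=0x39e at bit 0: 0xe0c0a39e
word = 0xe0c0a39e → big-endian bytes:
  [0]=0xe0  [1]=0xc0  [2]=0xa3  [3]=0x9e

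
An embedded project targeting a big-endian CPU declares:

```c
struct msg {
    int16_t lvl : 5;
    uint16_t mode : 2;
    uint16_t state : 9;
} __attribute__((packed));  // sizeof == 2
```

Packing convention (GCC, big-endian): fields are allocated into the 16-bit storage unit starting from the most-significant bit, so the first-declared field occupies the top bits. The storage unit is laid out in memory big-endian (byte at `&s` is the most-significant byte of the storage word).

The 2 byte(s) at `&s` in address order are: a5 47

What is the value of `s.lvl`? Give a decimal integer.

[0]=0xa5 [1]=0x47 (big-endian) → word 0xa547
lvl:5 @ bit 11 → (0xa547>>11)&0x1f = 0x14  ←
mode:2 @ bit 9 → (0xa547>>9)&0x3 = 0x2
state:9 @ bit 0 → (0xa547>>0)&0x1ff = 0x147
lvl signed 5b, MSB=1: 20 - 32 = -12

-12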